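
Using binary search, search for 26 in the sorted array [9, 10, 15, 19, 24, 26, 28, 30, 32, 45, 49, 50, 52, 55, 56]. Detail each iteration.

Binary search for 26 in [9, 10, 15, 19, 24, 26, 28, 30, 32, 45, 49, 50, 52, 55, 56]:

lo=0, hi=14, mid=7, arr[mid]=30 -> 30 > 26, search left half
lo=0, hi=6, mid=3, arr[mid]=19 -> 19 < 26, search right half
lo=4, hi=6, mid=5, arr[mid]=26 -> Found target at index 5!

Binary search finds 26 at index 5 after 3 comparisons. The search repeatedly halves the search space by comparing with the middle element.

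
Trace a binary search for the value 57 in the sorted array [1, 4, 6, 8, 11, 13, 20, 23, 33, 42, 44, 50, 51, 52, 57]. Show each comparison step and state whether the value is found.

Binary search for 57 in [1, 4, 6, 8, 11, 13, 20, 23, 33, 42, 44, 50, 51, 52, 57]:

lo=0, hi=14, mid=7, arr[mid]=23 -> 23 < 57, search right half
lo=8, hi=14, mid=11, arr[mid]=50 -> 50 < 57, search right half
lo=12, hi=14, mid=13, arr[mid]=52 -> 52 < 57, search right half
lo=14, hi=14, mid=14, arr[mid]=57 -> Found target at index 14!

Binary search finds 57 at index 14 after 4 comparisons. The search repeatedly halves the search space by comparing with the middle element.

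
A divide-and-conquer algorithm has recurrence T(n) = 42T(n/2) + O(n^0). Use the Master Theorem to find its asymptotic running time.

Master Theorem for T(n) = 42T(n/2) + O(n^0):

a = 42, b = 2, c = 0
log_b(a) = log_2(42) = 5.3923

Case 1: c = 0 < log_2(42) = 5.3923
T(n) = O(n^(log_2 42))

For T(n) = 42T(n/2) + O(n^0): log_2(42) = 5.3923. This is Case 1 of the Master Theorem (c < log_b(a), work dominated by leaves), giving O(n^(log_2 42)).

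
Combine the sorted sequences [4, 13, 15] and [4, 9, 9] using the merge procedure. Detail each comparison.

Merging process:

Compare 4 vs 4: take 4 from left. Merged: [4]
Compare 13 vs 4: take 4 from right. Merged: [4, 4]
Compare 13 vs 9: take 9 from right. Merged: [4, 4, 9]
Compare 13 vs 9: take 9 from right. Merged: [4, 4, 9, 9]
Append remaining from left: [13, 15]. Merged: [4, 4, 9, 9, 13, 15]

Final merged array: [4, 4, 9, 9, 13, 15]
Total comparisons: 4

The merged array is [4, 4, 9, 9, 13, 15], requiring 4 comparisons. The merge step runs in O(n) time where n is the total number of elements.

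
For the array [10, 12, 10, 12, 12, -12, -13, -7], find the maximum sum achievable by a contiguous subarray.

Using Kadane's algorithm on [10, 12, 10, 12, 12, -12, -13, -7]:

Scanning through the array:
Position 1 (value 12): max_ending_here = 22, max_so_far = 22
Position 2 (value 10): max_ending_here = 32, max_so_far = 32
Position 3 (value 12): max_ending_here = 44, max_so_far = 44
Position 4 (value 12): max_ending_here = 56, max_so_far = 56
Position 5 (value -12): max_ending_here = 44, max_so_far = 56
Position 6 (value -13): max_ending_here = 31, max_so_far = 56
Position 7 (value -7): max_ending_here = 24, max_so_far = 56

Maximum subarray: [10, 12, 10, 12, 12]
Maximum sum: 56

The maximum subarray is [10, 12, 10, 12, 12] with sum 56. This subarray runs from index 0 to index 4.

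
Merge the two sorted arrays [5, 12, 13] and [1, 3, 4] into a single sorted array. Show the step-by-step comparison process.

Merging process:

Compare 5 vs 1: take 1 from right. Merged: [1]
Compare 5 vs 3: take 3 from right. Merged: [1, 3]
Compare 5 vs 4: take 4 from right. Merged: [1, 3, 4]
Append remaining from left: [5, 12, 13]. Merged: [1, 3, 4, 5, 12, 13]

Final merged array: [1, 3, 4, 5, 12, 13]
Total comparisons: 3

The merged array is [1, 3, 4, 5, 12, 13], requiring 3 comparisons. The merge step runs in O(n) time where n is the total number of elements.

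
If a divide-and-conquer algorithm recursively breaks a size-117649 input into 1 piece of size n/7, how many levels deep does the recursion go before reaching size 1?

For divide and conquer with division factor 7:

Problem sizes at each level:
Level 0: 117649
Level 1: 16807
Level 2: 2401
Level 3: 343
Level 4: 49
Level 5: 7
Level 6: 1

The root is level 0 and the size-1 base case is level 6 (the tree spans levels 0 through 6, i.e. 7 levels counting the root), so the depth is the number of divisions: log_7(117649) = 6

The recursion tree depth is log_7(117649) = 6. At each level, the problem size is divided by 7, so it takes 6 divisions to reduce to a base case of size 1. The algorithm makes 1 recursive call at each level.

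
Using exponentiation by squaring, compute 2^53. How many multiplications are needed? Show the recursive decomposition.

Computing 2^53 by squaring (build up from 2^1; each line after the first costs one multiplication):

2^1 = 2
2^2 = (2^1)^2 = 2^2 = 4
2^3 = 2 * 2^2 = 2 * 4 = 8
2^6 = (2^3)^2 = 8^2 = 64
2^12 = (2^6)^2 = 64^2 = 4096
2^13 = 2 * 2^12 = 2 * 4096 = 8192
2^26 = (2^13)^2 = 8192^2 = 67108864
2^52 = (2^26)^2 = 67108864^2 = 4503599627370496
2^53 = 2 * 2^52 = 2 * 4503599627370496 = 9007199254740992

Result: 9007199254740992
Multiplications needed: 8 (8 lines after 2^1)

2^53 = 9007199254740992. Using exponentiation by squaring, this requires 8 multiplications. The key idea: if the exponent is even, square the half-power; if odd, multiply by the base once.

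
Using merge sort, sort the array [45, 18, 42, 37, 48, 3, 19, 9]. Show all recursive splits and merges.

Merge sort trace:

Split: [45, 18, 42, 37, 48, 3, 19, 9] -> [45, 18, 42, 37] and [48, 3, 19, 9]
  Split: [45, 18, 42, 37] -> [45, 18] and [42, 37]
    Split: [45, 18] -> [45] and [18]
    Merge: [45] + [18] -> [18, 45]
    Split: [42, 37] -> [42] and [37]
    Merge: [42] + [37] -> [37, 42]
  Merge: [18, 45] + [37, 42] -> [18, 37, 42, 45]
  Split: [48, 3, 19, 9] -> [48, 3] and [19, 9]
    Split: [48, 3] -> [48] and [3]
    Merge: [48] + [3] -> [3, 48]
    Split: [19, 9] -> [19] and [9]
    Merge: [19] + [9] -> [9, 19]
  Merge: [3, 48] + [9, 19] -> [3, 9, 19, 48]
Merge: [18, 37, 42, 45] + [3, 9, 19, 48] -> [3, 9, 18, 19, 37, 42, 45, 48]

Final sorted array: [3, 9, 18, 19, 37, 42, 45, 48]

The merge sort proceeds by recursively splitting the array and merging sorted halves.
After all merges, the sorted array is [3, 9, 18, 19, 37, 42, 45, 48].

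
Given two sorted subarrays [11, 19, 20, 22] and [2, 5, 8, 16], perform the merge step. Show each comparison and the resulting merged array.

Merging process:

Compare 11 vs 2: take 2 from right. Merged: [2]
Compare 11 vs 5: take 5 from right. Merged: [2, 5]
Compare 11 vs 8: take 8 from right. Merged: [2, 5, 8]
Compare 11 vs 16: take 11 from left. Merged: [2, 5, 8, 11]
Compare 19 vs 16: take 16 from right. Merged: [2, 5, 8, 11, 16]
Append remaining from left: [19, 20, 22]. Merged: [2, 5, 8, 11, 16, 19, 20, 22]

Final merged array: [2, 5, 8, 11, 16, 19, 20, 22]
Total comparisons: 5

The merged array is [2, 5, 8, 11, 16, 19, 20, 22], requiring 5 comparisons. The merge step runs in O(n) time where n is the total number of elements.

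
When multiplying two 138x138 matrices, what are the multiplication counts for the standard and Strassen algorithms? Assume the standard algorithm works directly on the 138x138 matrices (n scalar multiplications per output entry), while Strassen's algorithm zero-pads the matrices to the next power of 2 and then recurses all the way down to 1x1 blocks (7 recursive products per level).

Matrix multiplication for 138x138 matrices:

Strassen's algorithm requires power-of-2 dimensions. Pad 138x138 to 256x256 (next power of 2).

Standard algorithm: 138^3 = 2628072 multiplications
Strassen's algorithm: 7^(log2(256)) = 7^8 = 5764801 multiplications
Difference: 2628072 - 5764801 = -3136729 (Strassen uses MORE here due to padding overhead — for small or just-over-power-of-2 n, padding can outweigh the per-level savings)

Standard: 2628072 multiplications (138^3). Strassen: 5764801 multiplications (7^8, after padding to 256x256). Strassen reduces 8 recursive multiplications to 7 at each level.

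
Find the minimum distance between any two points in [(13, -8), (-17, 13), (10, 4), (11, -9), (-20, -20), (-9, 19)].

Computing all pairwise distances among 6 points:

d((13, -8), (-17, 13)) = 36.6197
d((13, -8), (10, 4)) = 12.3693
d((13, -8), (11, -9)) = 2.2361 <-- minimum
d((13, -8), (-20, -20)) = 35.1141
d((13, -8), (-9, 19)) = 34.8281
d((-17, 13), (10, 4)) = 28.4605
d((-17, 13), (11, -9)) = 35.609
d((-17, 13), (-20, -20)) = 33.1361
d((-17, 13), (-9, 19)) = 10.0
d((10, 4), (11, -9)) = 13.0384
d((10, 4), (-20, -20)) = 38.4187
d((10, 4), (-9, 19)) = 24.2074
d((11, -9), (-20, -20)) = 32.8938
d((11, -9), (-9, 19)) = 34.4093
d((-20, -20), (-9, 19)) = 40.5216

Closest pair: (13, -8) and (11, -9) with distance 2.2361

The closest pair is (13, -8) and (11, -9) with Euclidean distance 2.2361. For 6 points, brute-force pairwise comparison is shown above. For large n, the divide-and-conquer algorithm (sort by x, recurse on halves, check the dividing strip) achieves O(n log n).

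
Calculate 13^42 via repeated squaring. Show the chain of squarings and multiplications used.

Computing 13^42 by squaring (build up from 13^1; each line after the first costs one multiplication):

13^1 = 13
13^2 = (13^1)^2 = 13^2 = 169
13^4 = (13^2)^2 = 169^2 = 28561
13^5 = 13 * 13^4 = 13 * 28561 = 371293
13^10 = (13^5)^2 = 371293^2 = 137858491849
13^20 = (13^10)^2 = 137858491849^2 = 19004963774880799438801
13^21 = 13 * 13^20 = 13 * 19004963774880799438801 = 247064529073450392704413
13^42 = (13^21)^2 = 247064529073450392704413^2 = 61040881526285814362156628321386486455989674569

Result: 61040881526285814362156628321386486455989674569
Multiplications needed: 7 (7 lines after 13^1)

13^42 = 61040881526285814362156628321386486455989674569. Using exponentiation by squaring, this requires 7 multiplications. The key idea: if the exponent is even, square the half-power; if odd, multiply by the base once.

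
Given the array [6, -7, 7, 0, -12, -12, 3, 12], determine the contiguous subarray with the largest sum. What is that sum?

Using Kadane's algorithm on [6, -7, 7, 0, -12, -12, 3, 12]:

Scanning through the array:
Position 1 (value -7): max_ending_here = -1, max_so_far = 6
Position 2 (value 7): max_ending_here = 7, max_so_far = 7
Position 3 (value 0): max_ending_here = 7, max_so_far = 7
Position 4 (value -12): max_ending_here = -5, max_so_far = 7
Position 5 (value -12): max_ending_here = -12, max_so_far = 7
Position 6 (value 3): max_ending_here = 3, max_so_far = 7
Position 7 (value 12): max_ending_here = 15, max_so_far = 15

Maximum subarray: [3, 12]
Maximum sum: 15

The maximum subarray is [3, 12] with sum 15. This subarray runs from index 6 to index 7.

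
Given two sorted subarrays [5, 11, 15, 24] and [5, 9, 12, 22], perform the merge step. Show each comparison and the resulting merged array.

Merging process:

Compare 5 vs 5: take 5 from left. Merged: [5]
Compare 11 vs 5: take 5 from right. Merged: [5, 5]
Compare 11 vs 9: take 9 from right. Merged: [5, 5, 9]
Compare 11 vs 12: take 11 from left. Merged: [5, 5, 9, 11]
Compare 15 vs 12: take 12 from right. Merged: [5, 5, 9, 11, 12]
Compare 15 vs 22: take 15 from left. Merged: [5, 5, 9, 11, 12, 15]
Compare 24 vs 22: take 22 from right. Merged: [5, 5, 9, 11, 12, 15, 22]
Append remaining from left: [24]. Merged: [5, 5, 9, 11, 12, 15, 22, 24]

Final merged array: [5, 5, 9, 11, 12, 15, 22, 24]
Total comparisons: 7

The merged array is [5, 5, 9, 11, 12, 15, 22, 24], requiring 7 comparisons. The merge step runs in O(n) time where n is the total number of elements.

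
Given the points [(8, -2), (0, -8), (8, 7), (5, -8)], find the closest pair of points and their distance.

Computing all pairwise distances among 4 points:

d((8, -2), (0, -8)) = 10.0
d((8, -2), (8, 7)) = 9.0
d((8, -2), (5, -8)) = 6.7082
d((0, -8), (8, 7)) = 17.0
d((0, -8), (5, -8)) = 5.0 <-- minimum
d((8, 7), (5, -8)) = 15.2971

Closest pair: (0, -8) and (5, -8) with distance 5.0

The closest pair is (0, -8) and (5, -8) with Euclidean distance 5.0. For 4 points, brute-force pairwise comparison is shown above. For large n, the divide-and-conquer algorithm (sort by x, recurse on halves, check the dividing strip) achieves O(n log n).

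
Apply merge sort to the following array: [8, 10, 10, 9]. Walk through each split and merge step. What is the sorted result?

Merge sort trace:

Split: [8, 10, 10, 9] -> [8, 10] and [10, 9]
  Split: [8, 10] -> [8] and [10]
  Merge: [8] + [10] -> [8, 10]
  Split: [10, 9] -> [10] and [9]
  Merge: [10] + [9] -> [9, 10]
Merge: [8, 10] + [9, 10] -> [8, 9, 10, 10]

Final sorted array: [8, 9, 10, 10]

The merge sort proceeds by recursively splitting the array and merging sorted halves.
After all merges, the sorted array is [8, 9, 10, 10].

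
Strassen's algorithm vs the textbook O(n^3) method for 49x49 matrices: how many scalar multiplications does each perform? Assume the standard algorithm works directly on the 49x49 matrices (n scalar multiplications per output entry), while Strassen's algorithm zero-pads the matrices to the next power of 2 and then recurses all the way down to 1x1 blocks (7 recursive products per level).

Matrix multiplication for 49x49 matrices:

Strassen's algorithm requires power-of-2 dimensions. Pad 49x49 to 64x64 (next power of 2).

Standard algorithm: 49^3 = 117649 multiplications
Strassen's algorithm: 7^(log2(64)) = 7^6 = 117649 multiplications
Savings: 117649 - 117649 = 0 multiplications

Standard: 117649 multiplications (49^3). Strassen: 117649 multiplications (7^6, after padding to 64x64). Strassen reduces 8 recursive multiplications to 7 at each level.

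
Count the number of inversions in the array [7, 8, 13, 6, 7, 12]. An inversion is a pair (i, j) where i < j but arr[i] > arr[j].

Finding inversions in [7, 8, 13, 6, 7, 12]:

(0, 3): arr[0]=7 > arr[3]=6
(1, 3): arr[1]=8 > arr[3]=6
(1, 4): arr[1]=8 > arr[4]=7
(2, 3): arr[2]=13 > arr[3]=6
(2, 4): arr[2]=13 > arr[4]=7
(2, 5): arr[2]=13 > arr[5]=12

Total inversions: 6

The array has 6 inversion(s): (0,3), (1,3), (1,4), (2,3), (2,4), (2,5). Each pair (i,j) satisfies i < j and arr[i] > arr[j].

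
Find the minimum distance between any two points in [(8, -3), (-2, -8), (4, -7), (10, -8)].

Computing all pairwise distances among 4 points:

d((8, -3), (-2, -8)) = 11.1803
d((8, -3), (4, -7)) = 5.6569
d((8, -3), (10, -8)) = 5.3852 <-- minimum
d((-2, -8), (4, -7)) = 6.0828
d((-2, -8), (10, -8)) = 12.0
d((4, -7), (10, -8)) = 6.0828

Closest pair: (8, -3) and (10, -8) with distance 5.3852

The closest pair is (8, -3) and (10, -8) with Euclidean distance 5.3852. For 4 points, brute-force pairwise comparison is shown above. For large n, the divide-and-conquer algorithm (sort by x, recurse on halves, check the dividing strip) achieves O(n log n).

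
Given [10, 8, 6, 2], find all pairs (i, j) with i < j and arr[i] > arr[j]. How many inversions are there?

Finding inversions in [10, 8, 6, 2]:

(0, 1): arr[0]=10 > arr[1]=8
(0, 2): arr[0]=10 > arr[2]=6
(0, 3): arr[0]=10 > arr[3]=2
(1, 2): arr[1]=8 > arr[2]=6
(1, 3): arr[1]=8 > arr[3]=2
(2, 3): arr[2]=6 > arr[3]=2

Total inversions: 6

The array has 6 inversion(s): (0,1), (0,2), (0,3), (1,2), (1,3), (2,3). Each pair (i,j) satisfies i < j and arr[i] > arr[j].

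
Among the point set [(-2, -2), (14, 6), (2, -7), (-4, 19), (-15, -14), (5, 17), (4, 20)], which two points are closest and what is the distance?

Computing all pairwise distances among 7 points:

d((-2, -2), (14, 6)) = 17.8885
d((-2, -2), (2, -7)) = 6.4031
d((-2, -2), (-4, 19)) = 21.095
d((-2, -2), (-15, -14)) = 17.6918
d((-2, -2), (5, 17)) = 20.2485
d((-2, -2), (4, 20)) = 22.8035
d((14, 6), (2, -7)) = 17.6918
d((14, 6), (-4, 19)) = 22.2036
d((14, 6), (-15, -14)) = 35.2278
d((14, 6), (5, 17)) = 14.2127
d((14, 6), (4, 20)) = 17.2047
d((2, -7), (-4, 19)) = 26.6833
d((2, -7), (-15, -14)) = 18.3848
d((2, -7), (5, 17)) = 24.1868
d((2, -7), (4, 20)) = 27.074
d((-4, 19), (-15, -14)) = 34.7851
d((-4, 19), (5, 17)) = 9.2195
d((-4, 19), (4, 20)) = 8.0623
d((-15, -14), (5, 17)) = 36.8917
d((-15, -14), (4, 20)) = 38.9487
d((5, 17), (4, 20)) = 3.1623 <-- minimum

Closest pair: (5, 17) and (4, 20) with distance 3.1623

The closest pair is (5, 17) and (4, 20) with Euclidean distance 3.1623. For 7 points, brute-force pairwise comparison is shown above. For large n, the divide-and-conquer algorithm (sort by x, recurse on halves, check the dividing strip) achieves O(n log n).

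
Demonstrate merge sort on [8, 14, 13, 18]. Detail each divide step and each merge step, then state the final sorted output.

Merge sort trace:

Split: [8, 14, 13, 18] -> [8, 14] and [13, 18]
  Split: [8, 14] -> [8] and [14]
  Merge: [8] + [14] -> [8, 14]
  Split: [13, 18] -> [13] and [18]
  Merge: [13] + [18] -> [13, 18]
Merge: [8, 14] + [13, 18] -> [8, 13, 14, 18]

Final sorted array: [8, 13, 14, 18]

The merge sort proceeds by recursively splitting the array and merging sorted halves.
After all merges, the sorted array is [8, 13, 14, 18].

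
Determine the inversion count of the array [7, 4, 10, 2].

Finding inversions in [7, 4, 10, 2]:

(0, 1): arr[0]=7 > arr[1]=4
(0, 3): arr[0]=7 > arr[3]=2
(1, 3): arr[1]=4 > arr[3]=2
(2, 3): arr[2]=10 > arr[3]=2

Total inversions: 4

The array has 4 inversion(s): (0,1), (0,3), (1,3), (2,3). Each pair (i,j) satisfies i < j and arr[i] > arr[j].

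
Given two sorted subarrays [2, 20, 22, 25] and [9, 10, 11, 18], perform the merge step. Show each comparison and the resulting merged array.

Merging process:

Compare 2 vs 9: take 2 from left. Merged: [2]
Compare 20 vs 9: take 9 from right. Merged: [2, 9]
Compare 20 vs 10: take 10 from right. Merged: [2, 9, 10]
Compare 20 vs 11: take 11 from right. Merged: [2, 9, 10, 11]
Compare 20 vs 18: take 18 from right. Merged: [2, 9, 10, 11, 18]
Append remaining from left: [20, 22, 25]. Merged: [2, 9, 10, 11, 18, 20, 22, 25]

Final merged array: [2, 9, 10, 11, 18, 20, 22, 25]
Total comparisons: 5

The merged array is [2, 9, 10, 11, 18, 20, 22, 25], requiring 5 comparisons. The merge step runs in O(n) time where n is the total number of elements.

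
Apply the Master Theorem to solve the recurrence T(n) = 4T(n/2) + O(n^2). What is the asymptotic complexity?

Master Theorem for T(n) = 4T(n/2) + O(n^2):

a = 4, b = 2, c = 2
log_b(a) = log_2(4) = 2.0000

Case 2: c = 2 = log_2(4) = 2.0000
T(n) = O(n^2 log n) = O(n^2 log n)

For T(n) = 4T(n/2) + O(n^2): log_2(4) = 2.0000. This is Case 2 of the Master Theorem (c = log_b(a), equal work at all levels), giving O(n^2 log n).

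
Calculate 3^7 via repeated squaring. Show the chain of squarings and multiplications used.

Computing 3^7 by squaring (build up from 3^1; each line after the first costs one multiplication):

3^1 = 3
3^2 = (3^1)^2 = 3^2 = 9
3^3 = 3 * 3^2 = 3 * 9 = 27
3^6 = (3^3)^2 = 27^2 = 729
3^7 = 3 * 3^6 = 3 * 729 = 2187

Result: 2187
Multiplications needed: 4 (4 lines after 3^1)

3^7 = 2187. Using exponentiation by squaring, this requires 4 multiplications. The key idea: if the exponent is even, square the half-power; if odd, multiply by the base once.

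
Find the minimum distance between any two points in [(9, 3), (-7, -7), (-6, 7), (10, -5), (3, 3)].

Computing all pairwise distances among 5 points:

d((9, 3), (-7, -7)) = 18.868
d((9, 3), (-6, 7)) = 15.5242
d((9, 3), (10, -5)) = 8.0623
d((9, 3), (3, 3)) = 6.0 <-- minimum
d((-7, -7), (-6, 7)) = 14.0357
d((-7, -7), (10, -5)) = 17.1172
d((-7, -7), (3, 3)) = 14.1421
d((-6, 7), (10, -5)) = 20.0
d((-6, 7), (3, 3)) = 9.8489
d((10, -5), (3, 3)) = 10.6301

Closest pair: (9, 3) and (3, 3) with distance 6.0

The closest pair is (9, 3) and (3, 3) with Euclidean distance 6.0. For 5 points, brute-force pairwise comparison is shown above. For large n, the divide-and-conquer algorithm (sort by x, recurse on halves, check the dividing strip) achieves O(n log n).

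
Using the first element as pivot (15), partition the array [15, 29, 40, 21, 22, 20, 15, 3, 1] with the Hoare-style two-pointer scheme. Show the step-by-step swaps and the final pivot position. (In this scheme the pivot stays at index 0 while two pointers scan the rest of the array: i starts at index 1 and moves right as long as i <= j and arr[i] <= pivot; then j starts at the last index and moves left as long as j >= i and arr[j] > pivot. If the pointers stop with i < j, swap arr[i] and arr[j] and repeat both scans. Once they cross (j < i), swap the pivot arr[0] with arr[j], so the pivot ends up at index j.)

Hoare-style two-pointer partition with pivot = 15:

Initial array: [15, 29, 40, 21, 22, 20, 15, 3, 1]

Pointers start at i = 1, j = 8.
i stops at index 1 (arr[1]=29 > 15), j stops at index 8 (arr[8]=1 <= 15): swap arr[1] and arr[8], array becomes [15, 1, 40, 21, 22, 20, 15, 3, 29]
i stops at index 2 (arr[2]=40 > 15), j stops at index 7 (arr[7]=3 <= 15): swap arr[2] and arr[7], array becomes [15, 1, 3, 21, 22, 20, 15, 40, 29]
i stops at index 3 (arr[3]=21 > 15), j stops at index 6 (arr[6]=15 <= 15): swap arr[3] and arr[6], array becomes [15, 1, 3, 15, 22, 20, 21, 40, 29]
i ends at 4, j ends at 3: the pointers have crossed (j < i), so scanning stops.

Swap pivot arr[0] with arr[3] to place pivot at position 3: [15, 1, 3, 15, 22, 20, 21, 40, 29]
Pivot position: 3

After partitioning with pivot 15, the array becomes [15, 1, 3, 15, 22, 20, 21, 40, 29]. The pivot is placed at index 3. All elements to the left of the pivot are <= 15, and all elements to the right are > 15.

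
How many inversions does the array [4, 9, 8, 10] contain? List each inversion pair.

Finding inversions in [4, 9, 8, 10]:

(1, 2): arr[1]=9 > arr[2]=8

Total inversions: 1

The array has 1 inversion(s): (1,2). Each pair (i,j) satisfies i < j and arr[i] > arr[j].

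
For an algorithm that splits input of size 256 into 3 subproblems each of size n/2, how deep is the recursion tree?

For divide and conquer with division factor 2:

Problem sizes at each level:
Level 0: 256
Level 1: 128
Level 2: 64
Level 3: 32
Level 4: 16
Level 5: 8
Level 6: 4
Level 7: 2
Level 8: 1

The root is level 0 and the size-1 base case is level 8 (the tree spans levels 0 through 8, i.e. 9 levels counting the root), so the depth is the number of divisions: log_2(256) = 8

The recursion tree depth is log_2(256) = 8. At each level, the problem size is divided by 2, so it takes 8 divisions to reduce to a base case of size 1. The algorithm makes 3 recursive calls at each level.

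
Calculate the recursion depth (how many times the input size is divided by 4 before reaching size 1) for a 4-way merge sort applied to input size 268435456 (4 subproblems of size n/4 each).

For divide and conquer with division factor 4:

Problem sizes at each level:
Level 0: 268435456
Level 1: 67108864
Level 2: 16777216
Level 3: 4194304
Level 4: 1048576
Level 5: 262144
Level 6: 65536
Level 7: 16384
Level 8: 4096
Level 9: 1024
Level 10: 256
Level 11: 64
Level 12: 16
Level 13: 4
Level 14: 1

The root is level 0 and the size-1 base case is level 14 (the tree spans levels 0 through 14, i.e. 15 levels counting the root), so the depth is the number of divisions: log_4(268435456) = 14

The recursion tree depth is log_4(268435456) = 14. At each level, the problem size is divided by 4, so it takes 14 divisions to reduce to a base case of size 1. The algorithm makes 4 recursive calls at each level.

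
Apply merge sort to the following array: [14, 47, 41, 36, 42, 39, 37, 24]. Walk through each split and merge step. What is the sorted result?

Merge sort trace:

Split: [14, 47, 41, 36, 42, 39, 37, 24] -> [14, 47, 41, 36] and [42, 39, 37, 24]
  Split: [14, 47, 41, 36] -> [14, 47] and [41, 36]
    Split: [14, 47] -> [14] and [47]
    Merge: [14] + [47] -> [14, 47]
    Split: [41, 36] -> [41] and [36]
    Merge: [41] + [36] -> [36, 41]
  Merge: [14, 47] + [36, 41] -> [14, 36, 41, 47]
  Split: [42, 39, 37, 24] -> [42, 39] and [37, 24]
    Split: [42, 39] -> [42] and [39]
    Merge: [42] + [39] -> [39, 42]
    Split: [37, 24] -> [37] and [24]
    Merge: [37] + [24] -> [24, 37]
  Merge: [39, 42] + [24, 37] -> [24, 37, 39, 42]
Merge: [14, 36, 41, 47] + [24, 37, 39, 42] -> [14, 24, 36, 37, 39, 41, 42, 47]

Final sorted array: [14, 24, 36, 37, 39, 41, 42, 47]

The merge sort proceeds by recursively splitting the array and merging sorted halves.
After all merges, the sorted array is [14, 24, 36, 37, 39, 41, 42, 47].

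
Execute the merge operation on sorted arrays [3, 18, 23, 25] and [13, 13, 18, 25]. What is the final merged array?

Merging process:

Compare 3 vs 13: take 3 from left. Merged: [3]
Compare 18 vs 13: take 13 from right. Merged: [3, 13]
Compare 18 vs 13: take 13 from right. Merged: [3, 13, 13]
Compare 18 vs 18: take 18 from left. Merged: [3, 13, 13, 18]
Compare 23 vs 18: take 18 from right. Merged: [3, 13, 13, 18, 18]
Compare 23 vs 25: take 23 from left. Merged: [3, 13, 13, 18, 18, 23]
Compare 25 vs 25: take 25 from left. Merged: [3, 13, 13, 18, 18, 23, 25]
Append remaining from right: [25]. Merged: [3, 13, 13, 18, 18, 23, 25, 25]

Final merged array: [3, 13, 13, 18, 18, 23, 25, 25]
Total comparisons: 7

The merged array is [3, 13, 13, 18, 18, 23, 25, 25], requiring 7 comparisons. The merge step runs in O(n) time where n is the total number of elements.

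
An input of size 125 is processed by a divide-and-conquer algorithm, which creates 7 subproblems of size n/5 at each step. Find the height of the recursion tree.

For divide and conquer with division factor 5:

Problem sizes at each level:
Level 0: 125
Level 1: 25
Level 2: 5
Level 3: 1

The root is level 0 and the size-1 base case is level 3 (the tree spans levels 0 through 3, i.e. 4 levels counting the root), so the depth is the number of divisions: log_5(125) = 3

The recursion tree depth is log_5(125) = 3. At each level, the problem size is divided by 5, so it takes 3 divisions to reduce to a base case of size 1. The algorithm makes 7 recursive calls at each level.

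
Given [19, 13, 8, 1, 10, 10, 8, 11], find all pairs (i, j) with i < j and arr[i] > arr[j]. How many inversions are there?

Finding inversions in [19, 13, 8, 1, 10, 10, 8, 11]:

(0, 1): arr[0]=19 > arr[1]=13
(0, 2): arr[0]=19 > arr[2]=8
(0, 3): arr[0]=19 > arr[3]=1
(0, 4): arr[0]=19 > arr[4]=10
(0, 5): arr[0]=19 > arr[5]=10
(0, 6): arr[0]=19 > arr[6]=8
(0, 7): arr[0]=19 > arr[7]=11
(1, 2): arr[1]=13 > arr[2]=8
(1, 3): arr[1]=13 > arr[3]=1
(1, 4): arr[1]=13 > arr[4]=10
(1, 5): arr[1]=13 > arr[5]=10
(1, 6): arr[1]=13 > arr[6]=8
(1, 7): arr[1]=13 > arr[7]=11
(2, 3): arr[2]=8 > arr[3]=1
(4, 6): arr[4]=10 > arr[6]=8
(5, 6): arr[5]=10 > arr[6]=8

Total inversions: 16

The array has 16 inversion(s): (0,1), (0,2), (0,3), (0,4), (0,5), (0,6), (0,7), (1,2), (1,3), (1,4), (1,5), (1,6), (1,7), (2,3), (4,6), (5,6). Each pair (i,j) satisfies i < j and arr[i] > arr[j].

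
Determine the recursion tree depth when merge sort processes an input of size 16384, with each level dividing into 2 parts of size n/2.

For divide and conquer with division factor 2:

Problem sizes at each level:
Level 0: 16384
Level 1: 8192
Level 2: 4096
Level 3: 2048
Level 4: 1024
Level 5: 512
Level 6: 256
Level 7: 128
Level 8: 64
Level 9: 32
Level 10: 16
Level 11: 8
Level 12: 4
Level 13: 2
Level 14: 1

The root is level 0 and the size-1 base case is level 14 (the tree spans levels 0 through 14, i.e. 15 levels counting the root), so the depth is the number of divisions: log_2(16384) = 14

The recursion tree depth is log_2(16384) = 14. At each level, the problem size is divided by 2, so it takes 14 divisions to reduce to a base case of size 1. The algorithm makes 2 recursive calls at each level.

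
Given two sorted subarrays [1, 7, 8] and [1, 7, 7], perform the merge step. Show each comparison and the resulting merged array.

Merging process:

Compare 1 vs 1: take 1 from left. Merged: [1]
Compare 7 vs 1: take 1 from right. Merged: [1, 1]
Compare 7 vs 7: take 7 from left. Merged: [1, 1, 7]
Compare 8 vs 7: take 7 from right. Merged: [1, 1, 7, 7]
Compare 8 vs 7: take 7 from right. Merged: [1, 1, 7, 7, 7]
Append remaining from left: [8]. Merged: [1, 1, 7, 7, 7, 8]

Final merged array: [1, 1, 7, 7, 7, 8]
Total comparisons: 5

The merged array is [1, 1, 7, 7, 7, 8], requiring 5 comparisons. The merge step runs in O(n) time where n is the total number of elements.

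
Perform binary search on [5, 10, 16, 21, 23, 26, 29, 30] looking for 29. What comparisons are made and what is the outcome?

Binary search for 29 in [5, 10, 16, 21, 23, 26, 29, 30]:

lo=0, hi=7, mid=3, arr[mid]=21 -> 21 < 29, search right half
lo=4, hi=7, mid=5, arr[mid]=26 -> 26 < 29, search right half
lo=6, hi=7, mid=6, arr[mid]=29 -> Found target at index 6!

Binary search finds 29 at index 6 after 3 comparisons. The search repeatedly halves the search space by comparing with the middle element.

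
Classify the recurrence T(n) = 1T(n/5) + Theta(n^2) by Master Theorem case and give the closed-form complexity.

Master Theorem for T(n) = 1T(n/5) + O(n^2):

a = 1, b = 5, c = 2
log_b(a) = log_5(1) = 0.0000

Case 3: c = 2 > log_5(1) = 0.0000
T(n) = O(n^2) = O(n^2)

For T(n) = 1T(n/5) + O(n^2): log_5(1) = 0.0000. This is Case 3 of the Master Theorem (c > log_b(a), work dominated by root), giving O(n^2).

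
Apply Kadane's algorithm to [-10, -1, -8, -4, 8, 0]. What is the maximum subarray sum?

Using Kadane's algorithm on [-10, -1, -8, -4, 8, 0]:

Scanning through the array:
Position 1 (value -1): max_ending_here = -1, max_so_far = -1
Position 2 (value -8): max_ending_here = -8, max_so_far = -1
Position 3 (value -4): max_ending_here = -4, max_so_far = -1
Position 4 (value 8): max_ending_here = 8, max_so_far = 8
Position 5 (value 0): max_ending_here = 8, max_so_far = 8

Maximum subarray: [8]
Maximum sum: 8

The maximum subarray is [8] with sum 8. This subarray runs from index 4 to index 4.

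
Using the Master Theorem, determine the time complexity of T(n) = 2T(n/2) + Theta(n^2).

Master Theorem for T(n) = 2T(n/2) + O(n^2):

a = 2, b = 2, c = 2
log_b(a) = log_2(2) = 1.0000

Case 3: c = 2 > log_2(2) = 1.0000
T(n) = O(n^2) = O(n^2)

For T(n) = 2T(n/2) + O(n^2): log_2(2) = 1.0000. This is Case 3 of the Master Theorem (c > log_b(a), work dominated by root), giving O(n^2).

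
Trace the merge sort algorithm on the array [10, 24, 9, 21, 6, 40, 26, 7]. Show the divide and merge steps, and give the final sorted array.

Merge sort trace:

Split: [10, 24, 9, 21, 6, 40, 26, 7] -> [10, 24, 9, 21] and [6, 40, 26, 7]
  Split: [10, 24, 9, 21] -> [10, 24] and [9, 21]
    Split: [10, 24] -> [10] and [24]
    Merge: [10] + [24] -> [10, 24]
    Split: [9, 21] -> [9] and [21]
    Merge: [9] + [21] -> [9, 21]
  Merge: [10, 24] + [9, 21] -> [9, 10, 21, 24]
  Split: [6, 40, 26, 7] -> [6, 40] and [26, 7]
    Split: [6, 40] -> [6] and [40]
    Merge: [6] + [40] -> [6, 40]
    Split: [26, 7] -> [26] and [7]
    Merge: [26] + [7] -> [7, 26]
  Merge: [6, 40] + [7, 26] -> [6, 7, 26, 40]
Merge: [9, 10, 21, 24] + [6, 7, 26, 40] -> [6, 7, 9, 10, 21, 24, 26, 40]

Final sorted array: [6, 7, 9, 10, 21, 24, 26, 40]

The merge sort proceeds by recursively splitting the array and merging sorted halves.
After all merges, the sorted array is [6, 7, 9, 10, 21, 24, 26, 40].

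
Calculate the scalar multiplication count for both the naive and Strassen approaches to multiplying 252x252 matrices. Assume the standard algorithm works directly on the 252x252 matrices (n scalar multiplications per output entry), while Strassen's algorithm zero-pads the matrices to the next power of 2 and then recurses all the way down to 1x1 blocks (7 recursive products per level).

Matrix multiplication for 252x252 matrices:

Strassen's algorithm requires power-of-2 dimensions. Pad 252x252 to 256x256 (next power of 2).

Standard algorithm: 252^3 = 16003008 multiplications
Strassen's algorithm: 7^(log2(256)) = 7^8 = 5764801 multiplications
Savings: 16003008 - 5764801 = 10238207 multiplications

Standard: 16003008 multiplications (252^3). Strassen: 5764801 multiplications (7^8, after padding to 256x256). Strassen reduces 8 recursive multiplications to 7 at each level.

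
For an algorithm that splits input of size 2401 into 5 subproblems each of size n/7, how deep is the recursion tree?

For divide and conquer with division factor 7:

Problem sizes at each level:
Level 0: 2401
Level 1: 343
Level 2: 49
Level 3: 7
Level 4: 1

The root is level 0 and the size-1 base case is level 4 (the tree spans levels 0 through 4, i.e. 5 levels counting the root), so the depth is the number of divisions: log_7(2401) = 4

The recursion tree depth is log_7(2401) = 4. At each level, the problem size is divided by 7, so it takes 4 divisions to reduce to a base case of size 1. The algorithm makes 5 recursive calls at each level.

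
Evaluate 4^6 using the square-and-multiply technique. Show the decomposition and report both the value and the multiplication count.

Computing 4^6 by squaring (build up from 4^1; each line after the first costs one multiplication):

4^1 = 4
4^2 = (4^1)^2 = 4^2 = 16
4^3 = 4 * 4^2 = 4 * 16 = 64
4^6 = (4^3)^2 = 64^2 = 4096

Result: 4096
Multiplications needed: 3 (3 lines after 4^1)

4^6 = 4096. Using exponentiation by squaring, this requires 3 multiplications. The key idea: if the exponent is even, square the half-power; if odd, multiply by the base once.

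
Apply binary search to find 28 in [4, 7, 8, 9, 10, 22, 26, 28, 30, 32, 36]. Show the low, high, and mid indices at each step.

Binary search for 28 in [4, 7, 8, 9, 10, 22, 26, 28, 30, 32, 36]:

lo=0, hi=10, mid=5, arr[mid]=22 -> 22 < 28, search right half
lo=6, hi=10, mid=8, arr[mid]=30 -> 30 > 28, search left half
lo=6, hi=7, mid=6, arr[mid]=26 -> 26 < 28, search right half
lo=7, hi=7, mid=7, arr[mid]=28 -> Found target at index 7!

Binary search finds 28 at index 7 after 4 comparisons. The search repeatedly halves the search space by comparing with the middle element.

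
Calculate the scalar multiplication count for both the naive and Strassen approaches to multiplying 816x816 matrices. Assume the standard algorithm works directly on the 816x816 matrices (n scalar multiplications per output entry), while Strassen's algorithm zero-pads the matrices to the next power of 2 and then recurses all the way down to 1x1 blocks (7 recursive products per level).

Matrix multiplication for 816x816 matrices:

Strassen's algorithm requires power-of-2 dimensions. Pad 816x816 to 1024x1024 (next power of 2).

Standard algorithm: 816^3 = 543338496 multiplications
Strassen's algorithm: 7^(log2(1024)) = 7^10 = 282475249 multiplications
Savings: 543338496 - 282475249 = 260863247 multiplications

Standard: 543338496 multiplications (816^3). Strassen: 282475249 multiplications (7^10, after padding to 1024x1024). Strassen reduces 8 recursive multiplications to 7 at each level.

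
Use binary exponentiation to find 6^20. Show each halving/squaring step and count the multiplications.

Computing 6^20 by squaring (build up from 6^1; each line after the first costs one multiplication):

6^1 = 6
6^2 = (6^1)^2 = 6^2 = 36
6^4 = (6^2)^2 = 36^2 = 1296
6^5 = 6 * 6^4 = 6 * 1296 = 7776
6^10 = (6^5)^2 = 7776^2 = 60466176
6^20 = (6^10)^2 = 60466176^2 = 3656158440062976

Result: 3656158440062976
Multiplications needed: 5 (5 lines after 6^1)

6^20 = 3656158440062976. Using exponentiation by squaring, this requires 5 multiplications. The key idea: if the exponent is even, square the half-power; if odd, multiply by the base once.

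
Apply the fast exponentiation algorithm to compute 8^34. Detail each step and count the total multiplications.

Computing 8^34 by squaring (build up from 8^1; each line after the first costs one multiplication):

8^1 = 8
8^2 = (8^1)^2 = 8^2 = 64
8^4 = (8^2)^2 = 64^2 = 4096
8^8 = (8^4)^2 = 4096^2 = 16777216
8^16 = (8^8)^2 = 16777216^2 = 281474976710656
8^17 = 8 * 8^16 = 8 * 281474976710656 = 2251799813685248
8^34 = (8^17)^2 = 2251799813685248^2 = 5070602400912917605986812821504

Result: 5070602400912917605986812821504
Multiplications needed: 6 (6 lines after 8^1)

8^34 = 5070602400912917605986812821504. Using exponentiation by squaring, this requires 6 multiplications. The key idea: if the exponent is even, square the half-power; if odd, multiply by the base once.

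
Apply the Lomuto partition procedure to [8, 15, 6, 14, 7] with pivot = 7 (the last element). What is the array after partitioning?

Lomuto partition with pivot = 7:

Initial array: [8, 15, 6, 14, 7]

arr[0]=8 > 7: no swap
arr[1]=15 > 7: no swap
arr[2]=6 <= 7: swap with position 0, array becomes [6, 15, 8, 14, 7]
arr[3]=14 > 7: no swap

Place pivot at position 1: [6, 7, 8, 14, 15]
Pivot position: 1

After partitioning with pivot 7, the array becomes [6, 7, 8, 14, 15]. The pivot is placed at index 1. All elements to the left of the pivot are <= 7, and all elements to the right are > 7.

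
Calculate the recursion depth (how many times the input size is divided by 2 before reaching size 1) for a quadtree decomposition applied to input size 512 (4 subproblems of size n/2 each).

For divide and conquer with division factor 2:

Problem sizes at each level:
Level 0: 512
Level 1: 256
Level 2: 128
Level 3: 64
Level 4: 32
Level 5: 16
Level 6: 8
Level 7: 4
Level 8: 2
Level 9: 1

The root is level 0 and the size-1 base case is level 9 (the tree spans levels 0 through 9, i.e. 10 levels counting the root), so the depth is the number of divisions: log_2(512) = 9

The recursion tree depth is log_2(512) = 9. At each level, the problem size is divided by 2, so it takes 9 divisions to reduce to a base case of size 1. The algorithm makes 4 recursive calls at each level.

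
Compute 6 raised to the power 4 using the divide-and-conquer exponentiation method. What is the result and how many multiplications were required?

Computing 6^4 by squaring (build up from 6^1; each line after the first costs one multiplication):

6^1 = 6
6^2 = (6^1)^2 = 6^2 = 36
6^4 = (6^2)^2 = 36^2 = 1296

Result: 1296
Multiplications needed: 2 (2 lines after 6^1)

6^4 = 1296. Using exponentiation by squaring, this requires 2 multiplications. The key idea: if the exponent is even, square the half-power; if odd, multiply by the base once.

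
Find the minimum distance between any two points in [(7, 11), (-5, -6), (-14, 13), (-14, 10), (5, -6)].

Computing all pairwise distances among 5 points:

d((7, 11), (-5, -6)) = 20.8087
d((7, 11), (-14, 13)) = 21.095
d((7, 11), (-14, 10)) = 21.0238
d((7, 11), (5, -6)) = 17.1172
d((-5, -6), (-14, 13)) = 21.0238
d((-5, -6), (-14, 10)) = 18.3576
d((-5, -6), (5, -6)) = 10.0
d((-14, 13), (-14, 10)) = 3.0 <-- minimum
d((-14, 13), (5, -6)) = 26.8701
d((-14, 10), (5, -6)) = 24.8395

Closest pair: (-14, 13) and (-14, 10) with distance 3.0

The closest pair is (-14, 13) and (-14, 10) with Euclidean distance 3.0. For 5 points, brute-force pairwise comparison is shown above. For large n, the divide-and-conquer algorithm (sort by x, recurse on halves, check the dividing strip) achieves O(n log n).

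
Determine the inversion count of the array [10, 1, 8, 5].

Finding inversions in [10, 1, 8, 5]:

(0, 1): arr[0]=10 > arr[1]=1
(0, 2): arr[0]=10 > arr[2]=8
(0, 3): arr[0]=10 > arr[3]=5
(2, 3): arr[2]=8 > arr[3]=5

Total inversions: 4

The array has 4 inversion(s): (0,1), (0,2), (0,3), (2,3). Each pair (i,j) satisfies i < j and arr[i] > arr[j].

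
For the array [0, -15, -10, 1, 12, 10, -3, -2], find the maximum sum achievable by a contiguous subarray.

Using Kadane's algorithm on [0, -15, -10, 1, 12, 10, -3, -2]:

Scanning through the array:
Position 1 (value -15): max_ending_here = -15, max_so_far = 0
Position 2 (value -10): max_ending_here = -10, max_so_far = 0
Position 3 (value 1): max_ending_here = 1, max_so_far = 1
Position 4 (value 12): max_ending_here = 13, max_so_far = 13
Position 5 (value 10): max_ending_here = 23, max_so_far = 23
Position 6 (value -3): max_ending_here = 20, max_so_far = 23
Position 7 (value -2): max_ending_here = 18, max_so_far = 23

Maximum subarray: [1, 12, 10]
Maximum sum: 23

The maximum subarray is [1, 12, 10] with sum 23. This subarray runs from index 3 to index 5.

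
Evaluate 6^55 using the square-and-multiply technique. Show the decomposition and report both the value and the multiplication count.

Computing 6^55 by squaring (build up from 6^1; each line after the first costs one multiplication):

6^1 = 6
6^2 = (6^1)^2 = 6^2 = 36
6^3 = 6 * 6^2 = 6 * 36 = 216
6^6 = (6^3)^2 = 216^2 = 46656
6^12 = (6^6)^2 = 46656^2 = 2176782336
6^13 = 6 * 6^12 = 6 * 2176782336 = 13060694016
6^26 = (6^13)^2 = 13060694016^2 = 170581728179578208256
6^27 = 6 * 6^26 = 6 * 170581728179578208256 = 1023490369077469249536
6^54 = (6^27)^2 = 1023490369077469249536^2 = 1047532535594334222593508922191671036215296
6^55 = 6 * 6^54 = 6 * 1047532535594334222593508922191671036215296 = 6285195213566005335561053533150026217291776

Result: 6285195213566005335561053533150026217291776
Multiplications needed: 9 (9 lines after 6^1)

6^55 = 6285195213566005335561053533150026217291776. Using exponentiation by squaring, this requires 9 multiplications. The key idea: if the exponent is even, square the half-power; if odd, multiply by the base once.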